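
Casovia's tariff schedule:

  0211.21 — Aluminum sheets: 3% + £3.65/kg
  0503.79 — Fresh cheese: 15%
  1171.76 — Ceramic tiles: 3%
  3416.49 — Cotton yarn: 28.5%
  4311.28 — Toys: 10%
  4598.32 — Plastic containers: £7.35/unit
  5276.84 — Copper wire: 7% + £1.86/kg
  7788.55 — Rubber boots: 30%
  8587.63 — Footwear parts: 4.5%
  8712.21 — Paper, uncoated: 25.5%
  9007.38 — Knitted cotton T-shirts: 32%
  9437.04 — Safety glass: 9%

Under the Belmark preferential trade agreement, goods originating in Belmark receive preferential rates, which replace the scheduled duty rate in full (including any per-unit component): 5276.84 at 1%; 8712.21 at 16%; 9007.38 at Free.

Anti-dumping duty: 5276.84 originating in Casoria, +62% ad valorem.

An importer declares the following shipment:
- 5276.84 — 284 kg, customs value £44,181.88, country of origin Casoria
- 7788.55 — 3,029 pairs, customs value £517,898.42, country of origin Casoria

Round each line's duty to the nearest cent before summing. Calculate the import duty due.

Line 1 (5276.84, Casoria, 284 kg, £44,181.88):
Base rate for 5276.84 is 7% + £1.86/kg.
5276.84 has an FTA preferential rate, but origin Casoria is not Belmark; base rate stands.
Additional duty on 5276.84 from Casoria: +62%. Applied ad valorem rate: 7% + 62% = 69%.
Duty = £44,181.88 × 69% + 284 × £1.86 = £31,013.74.
Line 2 (7788.55, Casoria, 3,029 pairs, £517,898.42):
Base rate for 7788.55 is 30%.
Duty = £517,898.42 × 30% = £155,369.53.
Total = £31,013.74 + £155,369.53 = £186,383.27.

£186,383.27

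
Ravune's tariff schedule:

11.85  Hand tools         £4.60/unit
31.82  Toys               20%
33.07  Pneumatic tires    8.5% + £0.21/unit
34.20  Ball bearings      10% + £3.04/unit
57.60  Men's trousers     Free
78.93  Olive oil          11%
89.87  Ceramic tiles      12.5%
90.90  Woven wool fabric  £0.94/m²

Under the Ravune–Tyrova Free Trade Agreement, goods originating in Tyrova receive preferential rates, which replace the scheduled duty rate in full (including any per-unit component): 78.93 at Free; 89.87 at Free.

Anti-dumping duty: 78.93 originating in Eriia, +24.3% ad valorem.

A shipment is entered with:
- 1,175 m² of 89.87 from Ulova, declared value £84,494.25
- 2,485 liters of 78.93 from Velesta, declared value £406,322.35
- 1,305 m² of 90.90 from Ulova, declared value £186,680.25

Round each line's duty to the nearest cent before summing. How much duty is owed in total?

£56,483.94

Line 1 (89.87, Ulova, 1,175 m², £84,494.25):
Base rate for 89.87 is 12.5%.
89.87 has an FTA preferential rate, but origin Ulova is not Tyrova; base rate stands.
Duty = £84,494.25 × 12.5% = £10,561.78.
Line 2 (78.93, Velesta, 2,485 liters, £406,322.35):
Base rate for 78.93 is 11%.
78.93 has an FTA preferential rate, but origin Velesta is not Tyrova; base rate stands.
The additional-duty order on 78.93 targets Eriia, not Velesta; it does not apply.
Duty = £406,322.35 × 11% = £44,695.46.
Line 3 (90.90, Ulova, 1,305 m², £186,680.25):
Base rate for 90.90 is £0.94/m².
Duty = 1,305 × £0.94 = £1,226.70.
Total = £10,561.78 + £44,695.46 + £1,226.70 = £56,483.94.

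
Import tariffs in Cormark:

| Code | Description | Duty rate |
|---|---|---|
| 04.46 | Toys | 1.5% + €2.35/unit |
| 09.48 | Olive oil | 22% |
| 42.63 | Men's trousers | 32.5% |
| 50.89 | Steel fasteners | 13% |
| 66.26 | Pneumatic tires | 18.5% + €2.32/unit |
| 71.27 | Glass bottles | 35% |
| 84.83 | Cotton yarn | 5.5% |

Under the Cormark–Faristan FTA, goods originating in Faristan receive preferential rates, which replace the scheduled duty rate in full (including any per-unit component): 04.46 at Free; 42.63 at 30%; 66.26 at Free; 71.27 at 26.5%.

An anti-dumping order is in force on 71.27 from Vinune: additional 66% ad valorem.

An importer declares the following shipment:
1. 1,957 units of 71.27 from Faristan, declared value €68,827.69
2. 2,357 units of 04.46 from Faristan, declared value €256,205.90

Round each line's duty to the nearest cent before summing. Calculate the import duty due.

Line 1 (71.27, Faristan, 1,957 units, €68,827.69):
Base rate for 71.27 is 35%.
Origin Faristan qualifies under the Cormark–Faristan agreement and 71.27 is covered: preferential rate 26.5% applies instead.
The additional-duty order on 71.27 targets Vinune, not Faristan; it does not apply.
Duty = €68,827.69 × 26.5% = €18,239.34.
Line 2 (04.46, Faristan, 2,357 units, €256,205.90):
Base rate for 04.46 is 1.5% + €2.35/unit.
Origin Faristan qualifies under the Cormark–Faristan agreement and 04.46 is covered: preferential rate Free applies instead.
Duty = €256,205.90 × 0% = €0.00.
Total = €18,239.34 + €0.00 = €18,239.34.

€18,239.34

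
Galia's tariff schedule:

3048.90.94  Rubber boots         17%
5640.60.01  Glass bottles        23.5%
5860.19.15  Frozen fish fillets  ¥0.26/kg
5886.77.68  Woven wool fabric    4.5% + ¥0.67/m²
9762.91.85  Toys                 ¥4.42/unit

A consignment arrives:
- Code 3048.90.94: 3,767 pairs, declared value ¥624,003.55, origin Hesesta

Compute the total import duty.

¥106,080.60

Line 1 (3048.90.94, Hesesta, 3,767 pairs, ¥624,003.55):
Base rate for 3048.90.94 is 17%.
Duty = ¥624,003.55 × 17% = ¥106,080.60.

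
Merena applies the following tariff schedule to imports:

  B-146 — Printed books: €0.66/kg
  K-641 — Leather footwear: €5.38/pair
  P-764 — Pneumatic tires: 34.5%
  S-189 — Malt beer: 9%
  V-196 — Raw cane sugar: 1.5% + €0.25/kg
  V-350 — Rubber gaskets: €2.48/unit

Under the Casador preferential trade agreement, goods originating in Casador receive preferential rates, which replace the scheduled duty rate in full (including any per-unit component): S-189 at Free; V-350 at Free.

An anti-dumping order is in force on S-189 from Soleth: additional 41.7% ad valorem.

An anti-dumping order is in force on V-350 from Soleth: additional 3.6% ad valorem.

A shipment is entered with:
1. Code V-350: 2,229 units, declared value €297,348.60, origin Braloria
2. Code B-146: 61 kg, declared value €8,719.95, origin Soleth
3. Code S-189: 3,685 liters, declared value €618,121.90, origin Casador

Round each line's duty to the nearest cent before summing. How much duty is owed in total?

€5,568.18

Line 1 (V-350, Braloria, 2,229 units, €297,348.60):
Base rate for V-350 is €2.48/unit.
V-350 has an FTA preferential rate, but origin Braloria is not Casador; base rate stands.
The additional-duty order on V-350 targets Soleth, not Braloria; it does not apply.
Duty = 2,229 × €2.48 = €5,527.92.
Line 2 (B-146, Soleth, 61 kg, €8,719.95):
Base rate for B-146 is €0.66/kg.
Duty = 61 × €0.66 = €40.26.
Line 3 (S-189, Casador, 3,685 liters, €618,121.90):
Base rate for S-189 is 9%.
Origin Casador qualifies under the Merena–Casador agreement and S-189 is covered: preferential rate Free applies instead.
The additional-duty order on S-189 targets Soleth, not Casador; it does not apply.
Duty = €618,121.90 × 0% = €0.00.
Total = €5,527.92 + €40.26 + €0.00 = €5,568.18.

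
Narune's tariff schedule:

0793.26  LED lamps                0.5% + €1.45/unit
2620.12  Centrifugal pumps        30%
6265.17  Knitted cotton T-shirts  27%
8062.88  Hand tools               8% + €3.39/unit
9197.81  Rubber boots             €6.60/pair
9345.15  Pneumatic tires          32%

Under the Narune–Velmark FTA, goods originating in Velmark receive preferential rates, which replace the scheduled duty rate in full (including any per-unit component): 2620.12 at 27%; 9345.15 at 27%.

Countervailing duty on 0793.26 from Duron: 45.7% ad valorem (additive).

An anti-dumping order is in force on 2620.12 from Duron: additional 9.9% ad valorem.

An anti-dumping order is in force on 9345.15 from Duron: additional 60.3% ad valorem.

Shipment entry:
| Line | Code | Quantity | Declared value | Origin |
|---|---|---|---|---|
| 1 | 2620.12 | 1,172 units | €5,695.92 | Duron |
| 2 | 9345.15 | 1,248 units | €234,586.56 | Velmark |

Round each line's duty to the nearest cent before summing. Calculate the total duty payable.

€65,611.04

Line 1 (2620.12, Duron, 1,172 units, €5,695.92):
Base rate for 2620.12 is 30%.
2620.12 has an FTA preferential rate, but origin Duron is not Velmark; base rate stands.
Additional duty on 2620.12 from Duron: +9.9%. Applied ad valorem rate: 30% + 9.9% = 39.9%.
Duty = €5,695.92 × 39.9% = €2,272.67.
Line 2 (9345.15, Velmark, 1,248 units, €234,586.56):
Base rate for 9345.15 is 32%.
Origin Velmark qualifies under the Narune–Velmark agreement and 9345.15 is covered: preferential rate 27% applies instead.
The additional-duty order on 9345.15 targets Duron, not Velmark; it does not apply.
Duty = €234,586.56 × 27% = €63,338.37.
Total = €2,272.67 + €63,338.37 = €65,611.04.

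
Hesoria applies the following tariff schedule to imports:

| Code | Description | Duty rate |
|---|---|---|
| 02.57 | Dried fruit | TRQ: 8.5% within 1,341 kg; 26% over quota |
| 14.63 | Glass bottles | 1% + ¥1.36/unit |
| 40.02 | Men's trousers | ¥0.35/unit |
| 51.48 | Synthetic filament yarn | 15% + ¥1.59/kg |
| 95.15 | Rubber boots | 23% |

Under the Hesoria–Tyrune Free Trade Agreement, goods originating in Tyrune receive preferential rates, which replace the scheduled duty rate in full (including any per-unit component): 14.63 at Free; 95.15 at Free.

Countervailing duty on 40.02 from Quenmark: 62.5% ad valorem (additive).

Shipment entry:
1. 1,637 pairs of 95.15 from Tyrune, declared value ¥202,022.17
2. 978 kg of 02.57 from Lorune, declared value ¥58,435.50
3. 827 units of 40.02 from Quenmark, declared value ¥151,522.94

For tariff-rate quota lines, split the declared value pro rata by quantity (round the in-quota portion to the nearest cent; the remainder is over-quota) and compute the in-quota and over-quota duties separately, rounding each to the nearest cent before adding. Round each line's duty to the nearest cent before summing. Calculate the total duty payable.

Line 1 (95.15, Tyrune, 1,637 pairs, ¥202,022.17):
Base rate for 95.15 is 23%.
Origin Tyrune qualifies under the Hesoria–Tyrune agreement and 95.15 is covered: preferential rate Free applies instead.
Duty = ¥202,022.17 × 0% = ¥0.00.
Line 2 (02.57, Lorune, 978 kg, ¥58,435.50):
Code 02.57 is under a tariff-rate quota (threshold 1,341 kg). Quantity 978 kg is within the quota, so the in-quota rate 8.5% applies to the full value.
Duty = ¥58,435.50 × 8.5% = ¥4,967.02.
Line 3 (40.02, Quenmark, 827 units, ¥151,522.94):
Base rate for 40.02 is ¥0.35/unit.
Additional duty on 40.02 from Quenmark: +62.5% ad valorem. Applied ad valorem rate = 62.5%.
Duty = ¥151,522.94 × 62.5% + 827 × ¥0.35 = ¥94,991.29.
Total = ¥0.00 + ¥4,967.02 + ¥94,991.29 = ¥99,958.31.

¥99,958.31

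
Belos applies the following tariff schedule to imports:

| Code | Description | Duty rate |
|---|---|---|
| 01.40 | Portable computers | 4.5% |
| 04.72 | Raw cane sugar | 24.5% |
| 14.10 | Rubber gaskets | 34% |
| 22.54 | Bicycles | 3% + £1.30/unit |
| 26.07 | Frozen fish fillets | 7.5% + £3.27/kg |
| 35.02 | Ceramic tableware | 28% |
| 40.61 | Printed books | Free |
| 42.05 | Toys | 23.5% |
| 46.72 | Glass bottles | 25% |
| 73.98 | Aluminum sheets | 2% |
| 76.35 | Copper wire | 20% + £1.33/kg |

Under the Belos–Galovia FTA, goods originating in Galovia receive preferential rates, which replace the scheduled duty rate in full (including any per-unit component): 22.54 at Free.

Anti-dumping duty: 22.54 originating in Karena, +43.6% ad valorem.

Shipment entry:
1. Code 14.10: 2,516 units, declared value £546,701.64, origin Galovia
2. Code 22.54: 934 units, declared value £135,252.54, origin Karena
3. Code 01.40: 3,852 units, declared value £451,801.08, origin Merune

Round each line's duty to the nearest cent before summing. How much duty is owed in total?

Line 1 (14.10, Galovia, 2,516 units, £546,701.64):
Base rate for 14.10 is 34%.
Origin Galovia is the FTA partner but 14.10 is not on the preference list; base rate stands.
Duty = £546,701.64 × 34% = £185,878.56.
Line 2 (22.54, Karena, 934 units, £135,252.54):
Base rate for 22.54 is 3% + £1.30/unit.
22.54 has an FTA preferential rate, but origin Karena is not Galovia; base rate stands.
Additional duty on 22.54 from Karena: +43.6%. Applied ad valorem rate: 3% + 43.6% = 46.6%.
Duty = £135,252.54 × 46.6% + 934 × £1.30 = £64,241.88.
Line 3 (01.40, Merune, 3,852 units, £451,801.08):
Base rate for 01.40 is 4.5%.
Duty = £451,801.08 × 4.5% = £20,331.05.
Total = £185,878.56 + £64,241.88 + £20,331.05 = £270,451.49.

£270,451.49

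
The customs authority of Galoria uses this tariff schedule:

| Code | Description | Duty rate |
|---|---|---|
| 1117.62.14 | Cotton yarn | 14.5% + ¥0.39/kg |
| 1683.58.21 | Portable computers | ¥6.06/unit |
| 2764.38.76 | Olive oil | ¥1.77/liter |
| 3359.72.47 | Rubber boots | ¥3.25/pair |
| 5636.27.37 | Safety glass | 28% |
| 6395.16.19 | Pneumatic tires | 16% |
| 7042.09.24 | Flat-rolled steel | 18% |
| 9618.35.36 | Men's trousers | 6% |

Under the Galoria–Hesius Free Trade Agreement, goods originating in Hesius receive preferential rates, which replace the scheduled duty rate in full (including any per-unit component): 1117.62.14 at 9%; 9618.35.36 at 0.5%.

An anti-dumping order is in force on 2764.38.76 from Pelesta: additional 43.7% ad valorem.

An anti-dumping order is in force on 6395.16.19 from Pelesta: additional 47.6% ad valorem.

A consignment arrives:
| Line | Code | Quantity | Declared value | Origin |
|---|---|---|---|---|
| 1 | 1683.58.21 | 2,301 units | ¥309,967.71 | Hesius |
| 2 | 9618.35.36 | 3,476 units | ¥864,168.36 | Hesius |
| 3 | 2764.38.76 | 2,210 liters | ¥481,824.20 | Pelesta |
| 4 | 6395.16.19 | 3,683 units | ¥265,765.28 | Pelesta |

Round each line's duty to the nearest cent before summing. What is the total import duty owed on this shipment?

Line 1 (1683.58.21, Hesius, 2,301 units, ¥309,967.71):
Base rate for 1683.58.21 is ¥6.06/unit.
Origin Hesius is the FTA partner but 1683.58.21 is not on the preference list; base rate stands.
Duty = 2,301 × ¥6.06 = ¥13,944.06.
Line 2 (9618.35.36, Hesius, 3,476 units, ¥864,168.36):
Base rate for 9618.35.36 is 6%.
Origin Hesius qualifies under the Galoria–Hesius agreement and 9618.35.36 is covered: preferential rate 0.5% applies instead.
Duty = ¥864,168.36 × 0.5% = ¥4,320.84.
Line 3 (2764.38.76, Pelesta, 2,210 liters, ¥481,824.20):
Base rate for 2764.38.76 is ¥1.77/liter.
Additional duty on 2764.38.76 from Pelesta: +43.7% ad valorem. Applied ad valorem rate = 43.7%.
Duty = ¥481,824.20 × 43.7% + 2,210 × ¥1.77 = ¥214,468.88.
Line 4 (6395.16.19, Pelesta, 3,683 units, ¥265,765.28):
Base rate for 6395.16.19 is 16%.
Additional duty on 6395.16.19 from Pelesta: +47.6%. Applied ad valorem rate: 16% + 47.6% = 63.6%.
Duty = ¥265,765.28 × 63.6% = ¥169,026.72.
Total = ¥13,944.06 + ¥4,320.84 + ¥214,468.88 + ¥169,026.72 = ¥401,760.50.

¥401,760.50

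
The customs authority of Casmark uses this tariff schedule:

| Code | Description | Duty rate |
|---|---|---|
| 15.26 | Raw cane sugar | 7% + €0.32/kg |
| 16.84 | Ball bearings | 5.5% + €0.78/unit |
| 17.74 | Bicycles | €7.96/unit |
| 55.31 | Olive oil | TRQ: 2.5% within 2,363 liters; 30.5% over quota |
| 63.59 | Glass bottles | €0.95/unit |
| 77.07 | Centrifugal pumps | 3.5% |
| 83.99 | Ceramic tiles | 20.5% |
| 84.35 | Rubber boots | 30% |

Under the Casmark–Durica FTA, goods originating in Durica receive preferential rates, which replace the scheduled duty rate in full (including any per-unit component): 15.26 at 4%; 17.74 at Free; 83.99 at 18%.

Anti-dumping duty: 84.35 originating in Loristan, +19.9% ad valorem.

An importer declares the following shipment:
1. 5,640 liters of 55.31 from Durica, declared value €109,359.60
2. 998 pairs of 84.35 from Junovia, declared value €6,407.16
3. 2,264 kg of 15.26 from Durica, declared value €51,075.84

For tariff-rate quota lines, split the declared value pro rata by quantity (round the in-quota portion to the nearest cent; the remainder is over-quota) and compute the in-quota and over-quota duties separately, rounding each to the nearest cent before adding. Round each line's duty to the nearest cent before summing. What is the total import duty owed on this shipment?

Line 1 (55.31, Durica, 5,640 liters, €109,359.60):
Code 55.31 is under a tariff-rate quota (threshold 2,363 liters). In-quota: 2,363 liters at 2.5%; over-quota: 3,277 liters at 30.5%.
Pro-rata value split: in-quota = €109,359.60 × 2,363/5,640 = €45,818.57; over-quota = €109,359.60 − €45,818.57 = €63,541.03.
In-quota duty = €45,818.57 × 2.5% = €1,145.46. Over-quota duty = €63,541.03 × 30.5% = €19,380.01.
Line duty = €1,145.46 + €19,380.01 = €20,525.47.
Line 2 (84.35, Junovia, 998 pairs, €6,407.16):
Base rate for 84.35 is 30%.
The additional-duty order on 84.35 targets Loristan, not Junovia; it does not apply.
Duty = €6,407.16 × 30% = €1,922.15.
Line 3 (15.26, Durica, 2,264 kg, €51,075.84):
Base rate for 15.26 is 7% + €0.32/kg.
Origin Durica qualifies under the Casmark–Durica agreement and 15.26 is covered: preferential rate 4% applies instead.
Duty = €51,075.84 × 4% = €2,043.03.
Total = €20,525.47 + €1,922.15 + €2,043.03 = €24,490.65.

€24,490.65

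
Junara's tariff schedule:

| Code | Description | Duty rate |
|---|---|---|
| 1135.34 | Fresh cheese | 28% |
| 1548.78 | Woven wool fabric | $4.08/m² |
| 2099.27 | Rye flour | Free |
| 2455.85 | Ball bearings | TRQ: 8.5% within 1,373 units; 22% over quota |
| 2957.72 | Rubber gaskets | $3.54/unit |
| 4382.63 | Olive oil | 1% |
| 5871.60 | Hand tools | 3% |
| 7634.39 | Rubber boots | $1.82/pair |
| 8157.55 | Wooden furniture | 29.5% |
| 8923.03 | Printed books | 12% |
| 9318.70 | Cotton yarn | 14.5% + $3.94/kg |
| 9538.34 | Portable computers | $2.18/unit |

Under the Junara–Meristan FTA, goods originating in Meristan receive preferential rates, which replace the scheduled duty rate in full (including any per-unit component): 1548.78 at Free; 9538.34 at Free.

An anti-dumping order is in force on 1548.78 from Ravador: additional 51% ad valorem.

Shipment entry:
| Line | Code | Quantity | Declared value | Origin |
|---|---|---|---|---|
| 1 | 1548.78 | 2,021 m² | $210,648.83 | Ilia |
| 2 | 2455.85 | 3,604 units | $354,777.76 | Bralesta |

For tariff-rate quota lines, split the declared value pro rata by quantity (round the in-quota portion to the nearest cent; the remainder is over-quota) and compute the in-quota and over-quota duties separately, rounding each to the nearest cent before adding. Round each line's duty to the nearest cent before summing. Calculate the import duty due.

$68,050.44

Line 1 (1548.78, Ilia, 2,021 m², $210,648.83):
Base rate for 1548.78 is $4.08/m².
1548.78 has an FTA preferential rate, but origin Ilia is not Meristan; base rate stands.
The additional-duty order on 1548.78 targets Ravador, not Ilia; it does not apply.
Duty = 2,021 × $4.08 = $8,245.68.
Line 2 (2455.85, Bralesta, 3,604 units, $354,777.76):
Code 2455.85 is under a tariff-rate quota (threshold 1,373 units). In-quota: 1,373 units at 8.5%; over-quota: 2,231 units at 22%.
Pro-rata value split: in-quota = $354,777.76 × 1,373/3,604 = $135,158.12; over-quota = $354,777.76 − $135,158.12 = $219,619.64.
In-quota duty = $135,158.12 × 8.5% = $11,488.44. Over-quota duty = $219,619.64 × 22% = $48,316.32.
Line duty = $11,488.44 + $48,316.32 = $59,804.76.
Total = $8,245.68 + $59,804.76 = $68,050.44.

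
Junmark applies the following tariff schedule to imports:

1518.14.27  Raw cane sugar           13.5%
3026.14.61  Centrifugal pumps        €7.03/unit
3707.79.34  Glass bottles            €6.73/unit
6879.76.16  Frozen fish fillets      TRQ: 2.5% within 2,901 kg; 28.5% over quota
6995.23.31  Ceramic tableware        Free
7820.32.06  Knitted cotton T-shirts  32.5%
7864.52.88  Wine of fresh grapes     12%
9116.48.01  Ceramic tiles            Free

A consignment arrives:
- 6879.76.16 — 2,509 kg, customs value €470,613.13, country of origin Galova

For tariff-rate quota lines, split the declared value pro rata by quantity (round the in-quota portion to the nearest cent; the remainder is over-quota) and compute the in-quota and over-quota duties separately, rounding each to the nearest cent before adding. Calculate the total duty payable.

€11,765.33

Line 1 (6879.76.16, Galova, 2,509 kg, €470,613.13):
Code 6879.76.16 is under a tariff-rate quota (threshold 2,901 kg). Quantity 2,509 kg is within the quota, so the in-quota rate 2.5% applies to the full value.
Duty = €470,613.13 × 2.5% = €11,765.33.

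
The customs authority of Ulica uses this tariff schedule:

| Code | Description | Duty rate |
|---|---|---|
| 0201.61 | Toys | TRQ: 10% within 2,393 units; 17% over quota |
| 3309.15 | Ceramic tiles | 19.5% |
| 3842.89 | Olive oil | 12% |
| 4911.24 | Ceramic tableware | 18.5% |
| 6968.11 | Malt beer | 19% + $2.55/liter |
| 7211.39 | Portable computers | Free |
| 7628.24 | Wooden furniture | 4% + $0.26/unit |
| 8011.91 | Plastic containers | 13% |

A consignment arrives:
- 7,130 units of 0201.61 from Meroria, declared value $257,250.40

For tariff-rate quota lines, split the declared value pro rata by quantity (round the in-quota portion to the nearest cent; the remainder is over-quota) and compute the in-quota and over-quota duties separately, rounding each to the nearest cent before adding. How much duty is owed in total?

$37,688.80

Line 1 (0201.61, Meroria, 7,130 units, $257,250.40):
Code 0201.61 is under a tariff-rate quota (threshold 2,393 units). In-quota: 2,393 units at 10%; over-quota: 4,737 units at 17%.
Pro-rata value split: in-quota = $257,250.40 × 2,393/7,130 = $86,339.44; over-quota = $257,250.40 − $86,339.44 = $170,910.96.
In-quota duty = $86,339.44 × 10% = $8,633.94. Over-quota duty = $170,910.96 × 17% = $29,054.86.
Line duty = $8,633.94 + $29,054.86 = $37,688.80.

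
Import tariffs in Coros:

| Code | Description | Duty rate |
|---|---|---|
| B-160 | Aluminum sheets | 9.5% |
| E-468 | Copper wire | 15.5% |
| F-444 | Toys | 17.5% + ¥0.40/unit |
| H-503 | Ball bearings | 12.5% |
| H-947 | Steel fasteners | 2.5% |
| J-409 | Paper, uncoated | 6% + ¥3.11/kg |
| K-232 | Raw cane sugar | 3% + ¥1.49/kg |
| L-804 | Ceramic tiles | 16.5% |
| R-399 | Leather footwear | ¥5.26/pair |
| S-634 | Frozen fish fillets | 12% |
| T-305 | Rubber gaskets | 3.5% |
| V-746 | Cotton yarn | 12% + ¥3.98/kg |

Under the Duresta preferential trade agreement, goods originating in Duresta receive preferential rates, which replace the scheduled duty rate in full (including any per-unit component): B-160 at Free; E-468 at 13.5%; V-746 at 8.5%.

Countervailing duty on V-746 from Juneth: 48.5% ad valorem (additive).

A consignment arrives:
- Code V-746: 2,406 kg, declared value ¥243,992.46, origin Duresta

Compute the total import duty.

¥20,739.36

Line 1 (V-746, Duresta, 2,406 kg, ¥243,992.46):
Base rate for V-746 is 12% + ¥3.98/kg.
Origin Duresta qualifies under the Coros–Duresta agreement and V-746 is covered: preferential rate 8.5% applies instead.
The additional-duty order on V-746 targets Juneth, not Duresta; it does not apply.
Duty = ¥243,992.46 × 8.5% = ¥20,739.36.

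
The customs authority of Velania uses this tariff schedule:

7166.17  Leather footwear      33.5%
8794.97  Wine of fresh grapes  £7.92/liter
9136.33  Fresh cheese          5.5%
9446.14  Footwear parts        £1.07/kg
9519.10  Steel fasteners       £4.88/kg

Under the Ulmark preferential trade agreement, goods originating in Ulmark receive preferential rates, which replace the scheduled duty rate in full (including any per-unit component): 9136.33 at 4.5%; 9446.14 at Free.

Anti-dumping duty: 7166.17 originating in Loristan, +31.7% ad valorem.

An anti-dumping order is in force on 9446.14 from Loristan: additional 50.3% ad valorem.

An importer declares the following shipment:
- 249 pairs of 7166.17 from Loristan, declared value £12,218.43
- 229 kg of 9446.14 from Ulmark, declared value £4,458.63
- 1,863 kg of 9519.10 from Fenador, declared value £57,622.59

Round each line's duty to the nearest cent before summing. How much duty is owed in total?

£17,057.86

Line 1 (7166.17, Loristan, 249 pairs, £12,218.43):
Base rate for 7166.17 is 33.5%.
Additional duty on 7166.17 from Loristan: +31.7%. Applied ad valorem rate: 33.5% + 31.7% = 65.2%.
Duty = £12,218.43 × 65.2% = £7,966.42.
Line 2 (9446.14, Ulmark, 229 kg, £4,458.63):
Base rate for 9446.14 is £1.07/kg.
Origin Ulmark qualifies under the Velania–Ulmark agreement and 9446.14 is covered: preferential rate Free applies instead.
The additional-duty order on 9446.14 targets Loristan, not Ulmark; it does not apply.
Duty = £4,458.63 × 0% = £0.00.
Line 3 (9519.10, Fenador, 1,863 kg, £57,622.59):
Base rate for 9519.10 is £4.88/kg.
Duty = 1,863 × £4.88 = £9,091.44.
Total = £7,966.42 + £0.00 + £9,091.44 = £17,057.86.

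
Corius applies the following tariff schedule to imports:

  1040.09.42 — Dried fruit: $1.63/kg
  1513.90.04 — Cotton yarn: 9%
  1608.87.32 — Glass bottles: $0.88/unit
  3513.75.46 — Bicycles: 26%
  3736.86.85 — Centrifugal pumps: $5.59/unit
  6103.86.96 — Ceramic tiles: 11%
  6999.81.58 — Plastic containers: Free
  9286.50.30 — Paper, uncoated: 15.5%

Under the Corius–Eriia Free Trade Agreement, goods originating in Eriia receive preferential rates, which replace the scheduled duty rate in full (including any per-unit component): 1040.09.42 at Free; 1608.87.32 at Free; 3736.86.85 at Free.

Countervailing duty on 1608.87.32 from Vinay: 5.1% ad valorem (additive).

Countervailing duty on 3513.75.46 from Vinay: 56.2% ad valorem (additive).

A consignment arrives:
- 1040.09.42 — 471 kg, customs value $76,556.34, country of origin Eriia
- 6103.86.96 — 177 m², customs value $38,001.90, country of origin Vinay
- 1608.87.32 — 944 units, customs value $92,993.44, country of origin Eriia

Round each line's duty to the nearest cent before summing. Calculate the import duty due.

Line 1 (1040.09.42, Eriia, 471 kg, $76,556.34):
Base rate for 1040.09.42 is $1.63/kg.
Origin Eriia qualifies under the Corius–Eriia agreement and 1040.09.42 is covered: preferential rate Free applies instead.
Duty = $76,556.34 × 0% = $0.00.
Line 2 (6103.86.96, Vinay, 177 m², $38,001.90):
Base rate for 6103.86.96 is 11%.
Duty = $38,001.90 × 11% = $4,180.21.
Line 3 (1608.87.32, Eriia, 944 units, $92,993.44):
Base rate for 1608.87.32 is $0.88/unit.
Origin Eriia qualifies under the Corius–Eriia agreement and 1608.87.32 is covered: preferential rate Free applies instead.
The additional-duty order on 1608.87.32 targets Vinay, not Eriia; it does not apply.
Duty = $92,993.44 × 0% = $0.00.
Total = $0.00 + $4,180.21 + $0.00 = $4,180.21.

$4,180.21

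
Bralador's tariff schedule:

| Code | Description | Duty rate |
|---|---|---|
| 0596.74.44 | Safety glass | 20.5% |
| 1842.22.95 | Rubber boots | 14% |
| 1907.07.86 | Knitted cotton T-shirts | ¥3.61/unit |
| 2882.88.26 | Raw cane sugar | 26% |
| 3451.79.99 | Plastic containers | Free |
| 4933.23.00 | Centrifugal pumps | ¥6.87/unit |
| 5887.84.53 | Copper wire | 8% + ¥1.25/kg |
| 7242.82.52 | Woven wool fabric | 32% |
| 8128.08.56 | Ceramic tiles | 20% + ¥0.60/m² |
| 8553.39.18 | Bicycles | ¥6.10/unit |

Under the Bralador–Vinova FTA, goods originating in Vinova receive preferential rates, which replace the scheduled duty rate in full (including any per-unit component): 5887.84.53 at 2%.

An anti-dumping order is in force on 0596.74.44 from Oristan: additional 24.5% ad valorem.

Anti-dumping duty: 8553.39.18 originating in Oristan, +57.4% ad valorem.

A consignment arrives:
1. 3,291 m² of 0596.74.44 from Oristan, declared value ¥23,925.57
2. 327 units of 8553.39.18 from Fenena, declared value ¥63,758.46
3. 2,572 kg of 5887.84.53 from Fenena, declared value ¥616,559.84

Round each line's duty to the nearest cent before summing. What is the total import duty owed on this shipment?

Line 1 (0596.74.44, Oristan, 3,291 m², ¥23,925.57):
Base rate for 0596.74.44 is 20.5%.
Additional duty on 0596.74.44 from Oristan: +24.5%. Applied ad valorem rate: 20.5% + 24.5% = 45%.
Duty = ¥23,925.57 × 45% = ¥10,766.51.
Line 2 (8553.39.18, Fenena, 327 units, ¥63,758.46):
Base rate for 8553.39.18 is ¥6.10/unit.
The additional-duty order on 8553.39.18 targets Oristan, not Fenena; it does not apply.
Duty = 327 × ¥6.10 = ¥1,994.70.
Line 3 (5887.84.53, Fenena, 2,572 kg, ¥616,559.84):
Base rate for 5887.84.53 is 8% + ¥1.25/kg.
5887.84.53 has an FTA preferential rate, but origin Fenena is not Vinova; base rate stands.
Duty = ¥616,559.84 × 8% + 2,572 × ¥1.25 = ¥52,539.79.
Total = ¥10,766.51 + ¥1,994.70 + ¥52,539.79 = ¥65,301.00.

¥65,301.00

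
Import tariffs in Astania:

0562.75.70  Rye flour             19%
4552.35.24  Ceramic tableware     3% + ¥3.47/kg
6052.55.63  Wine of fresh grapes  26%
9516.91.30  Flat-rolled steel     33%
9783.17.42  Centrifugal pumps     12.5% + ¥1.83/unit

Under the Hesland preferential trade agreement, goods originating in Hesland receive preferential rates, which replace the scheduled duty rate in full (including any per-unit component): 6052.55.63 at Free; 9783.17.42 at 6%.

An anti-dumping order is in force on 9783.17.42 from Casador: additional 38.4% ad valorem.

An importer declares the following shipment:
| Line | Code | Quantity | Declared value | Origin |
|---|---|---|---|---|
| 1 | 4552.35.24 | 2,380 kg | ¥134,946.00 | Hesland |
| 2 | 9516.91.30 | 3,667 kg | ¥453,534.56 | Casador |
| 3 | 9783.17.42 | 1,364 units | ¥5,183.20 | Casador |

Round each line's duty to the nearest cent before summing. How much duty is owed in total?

¥167,107.75

Line 1 (4552.35.24, Hesland, 2,380 kg, ¥134,946.00):
Base rate for 4552.35.24 is 3% + ¥3.47/kg.
Origin Hesland is the FTA partner but 4552.35.24 is not on the preference list; base rate stands.
Duty = ¥134,946.00 × 3% + 2,380 × ¥3.47 = ¥12,306.98.
Line 2 (9516.91.30, Casador, 3,667 kg, ¥453,534.56):
Base rate for 9516.91.30 is 33%.
Duty = ¥453,534.56 × 33% = ¥149,666.40.
Line 3 (9783.17.42, Casador, 1,364 units, ¥5,183.20):
Base rate for 9783.17.42 is 12.5% + ¥1.83/unit.
9783.17.42 has an FTA preferential rate, but origin Casador is not Hesland; base rate stands.
Additional duty on 9783.17.42 from Casador: +38.4%. Applied ad valorem rate: 12.5% + 38.4% = 50.9%.
Duty = ¥5,183.20 × 50.9% + 1,364 × ¥1.83 = ¥5,134.37.
Total = ¥12,306.98 + ¥149,666.40 + ¥5,134.37 = ¥167,107.75.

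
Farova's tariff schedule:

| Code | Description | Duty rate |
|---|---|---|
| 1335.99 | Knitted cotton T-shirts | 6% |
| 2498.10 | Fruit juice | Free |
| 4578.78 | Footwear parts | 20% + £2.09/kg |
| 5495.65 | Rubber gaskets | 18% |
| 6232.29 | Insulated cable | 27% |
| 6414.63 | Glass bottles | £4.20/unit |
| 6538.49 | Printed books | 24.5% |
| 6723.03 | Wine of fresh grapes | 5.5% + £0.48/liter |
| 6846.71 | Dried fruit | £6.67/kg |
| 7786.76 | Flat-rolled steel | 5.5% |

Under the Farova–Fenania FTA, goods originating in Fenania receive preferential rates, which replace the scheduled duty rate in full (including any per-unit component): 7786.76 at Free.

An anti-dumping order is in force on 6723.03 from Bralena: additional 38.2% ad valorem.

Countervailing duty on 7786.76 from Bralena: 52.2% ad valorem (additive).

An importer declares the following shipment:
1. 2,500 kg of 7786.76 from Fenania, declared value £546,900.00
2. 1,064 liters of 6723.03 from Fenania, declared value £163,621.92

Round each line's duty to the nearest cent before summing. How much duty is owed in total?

£9,509.93

Line 1 (7786.76, Fenania, 2,500 kg, £546,900.00):
Base rate for 7786.76 is 5.5%.
Origin Fenania qualifies under the Farova–Fenania agreement and 7786.76 is covered: preferential rate Free applies instead.
The additional-duty order on 7786.76 targets Bralena, not Fenania; it does not apply.
Duty = £546,900.00 × 0% = £0.00.
Line 2 (6723.03, Fenania, 1,064 liters, £163,621.92):
Base rate for 6723.03 is 5.5% + £0.48/liter.
Origin Fenania is the FTA partner but 6723.03 is not on the preference list; base rate stands.
The additional-duty order on 6723.03 targets Bralena, not Fenania; it does not apply.
Duty = £163,621.92 × 5.5% + 1,064 × £0.48 = £9,509.93.
Total = £0.00 + £9,509.93 = £9,509.93.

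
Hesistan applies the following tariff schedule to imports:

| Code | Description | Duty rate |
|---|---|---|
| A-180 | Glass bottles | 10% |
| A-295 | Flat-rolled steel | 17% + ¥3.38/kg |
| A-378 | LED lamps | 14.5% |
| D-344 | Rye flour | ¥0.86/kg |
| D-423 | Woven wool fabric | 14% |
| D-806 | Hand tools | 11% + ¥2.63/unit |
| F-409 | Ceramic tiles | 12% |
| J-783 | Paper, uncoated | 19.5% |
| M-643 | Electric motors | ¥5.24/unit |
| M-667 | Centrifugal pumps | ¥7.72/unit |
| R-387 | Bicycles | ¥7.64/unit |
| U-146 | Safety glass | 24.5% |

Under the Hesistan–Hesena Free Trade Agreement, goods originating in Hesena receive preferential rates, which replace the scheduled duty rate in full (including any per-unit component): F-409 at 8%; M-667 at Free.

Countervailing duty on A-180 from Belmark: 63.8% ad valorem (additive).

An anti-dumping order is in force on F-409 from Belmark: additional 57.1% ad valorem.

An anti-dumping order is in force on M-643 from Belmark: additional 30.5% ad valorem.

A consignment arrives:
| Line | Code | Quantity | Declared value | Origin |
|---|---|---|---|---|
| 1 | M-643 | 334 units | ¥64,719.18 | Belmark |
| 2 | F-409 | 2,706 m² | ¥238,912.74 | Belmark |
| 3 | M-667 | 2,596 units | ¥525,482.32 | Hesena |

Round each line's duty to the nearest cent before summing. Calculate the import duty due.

¥186,578.21

Line 1 (M-643, Belmark, 334 units, ¥64,719.18):
Base rate for M-643 is ¥5.24/unit.
Additional duty on M-643 from Belmark: +30.5% ad valorem. Applied ad valorem rate = 30.5%.
Duty = ¥64,719.18 × 30.5% + 334 × ¥5.24 = ¥21,489.51.
Line 2 (F-409, Belmark, 2,706 m², ¥238,912.74):
Base rate for F-409 is 12%.
F-409 has an FTA preferential rate, but origin Belmark is not Hesena; base rate stands.
Additional duty on F-409 from Belmark: +57.1%. Applied ad valorem rate: 12% + 57.1% = 69.1%.
Duty = ¥238,912.74 × 69.1% = ¥165,088.70.
Line 3 (M-667, Hesena, 2,596 units, ¥525,482.32):
Base rate for M-667 is ¥7.72/unit.
Origin Hesena qualifies under the Hesistan–Hesena agreement and M-667 is covered: preferential rate Free applies instead.
Duty = ¥525,482.32 × 0% = ¥0.00.
Total = ¥21,489.51 + ¥165,088.70 + ¥0.00 = ¥186,578.21.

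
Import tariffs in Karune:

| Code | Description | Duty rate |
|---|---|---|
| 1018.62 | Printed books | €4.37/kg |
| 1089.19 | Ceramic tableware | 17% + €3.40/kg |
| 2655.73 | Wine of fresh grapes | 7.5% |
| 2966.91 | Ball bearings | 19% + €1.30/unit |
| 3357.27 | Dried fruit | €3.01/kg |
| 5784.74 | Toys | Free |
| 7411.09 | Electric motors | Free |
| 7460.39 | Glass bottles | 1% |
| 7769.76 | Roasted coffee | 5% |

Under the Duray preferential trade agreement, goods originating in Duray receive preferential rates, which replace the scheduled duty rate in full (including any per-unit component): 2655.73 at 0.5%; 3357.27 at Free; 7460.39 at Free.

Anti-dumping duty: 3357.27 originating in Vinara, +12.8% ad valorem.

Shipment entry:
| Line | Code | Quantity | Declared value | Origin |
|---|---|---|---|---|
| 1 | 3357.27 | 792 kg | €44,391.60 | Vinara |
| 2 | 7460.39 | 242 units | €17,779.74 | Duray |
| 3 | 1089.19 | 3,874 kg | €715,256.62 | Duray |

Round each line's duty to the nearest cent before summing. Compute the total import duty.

€142,831.27

Line 1 (3357.27, Vinara, 792 kg, €44,391.60):
Base rate for 3357.27 is €3.01/kg.
3357.27 has an FTA preferential rate, but origin Vinara is not Duray; base rate stands.
Additional duty on 3357.27 from Vinara: +12.8% ad valorem. Applied ad valorem rate = 12.8%.
Duty = €44,391.60 × 12.8% + 792 × €3.01 = €8,066.04.
Line 2 (7460.39, Duray, 242 units, €17,779.74):
Base rate for 7460.39 is 1%.
Origin Duray qualifies under the Karune–Duray agreement and 7460.39 is covered: preferential rate Free applies instead.
Duty = €17,779.74 × 0% = €0.00.
Line 3 (1089.19, Duray, 3,874 kg, €715,256.62):
Base rate for 1089.19 is 17% + €3.40/kg.
Origin Duray is the FTA partner but 1089.19 is not on the preference list; base rate stands.
Duty = €715,256.62 × 17% + 3,874 × €3.40 = €134,765.23.
Total = €8,066.04 + €0.00 + €134,765.23 = €142,831.27.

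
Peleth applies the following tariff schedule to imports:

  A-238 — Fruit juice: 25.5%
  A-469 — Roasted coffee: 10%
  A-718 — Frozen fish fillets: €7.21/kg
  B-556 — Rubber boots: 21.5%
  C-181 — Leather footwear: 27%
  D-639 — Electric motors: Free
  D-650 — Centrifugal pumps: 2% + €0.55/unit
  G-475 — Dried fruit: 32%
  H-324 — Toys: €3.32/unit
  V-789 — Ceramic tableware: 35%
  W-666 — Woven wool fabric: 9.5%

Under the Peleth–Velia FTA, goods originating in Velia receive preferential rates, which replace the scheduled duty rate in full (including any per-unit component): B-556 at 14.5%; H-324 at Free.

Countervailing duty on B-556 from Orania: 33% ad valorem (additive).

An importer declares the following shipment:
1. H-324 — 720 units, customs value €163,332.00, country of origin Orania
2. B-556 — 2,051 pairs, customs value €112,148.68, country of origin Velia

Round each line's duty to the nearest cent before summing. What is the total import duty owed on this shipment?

€18,651.96

Line 1 (H-324, Orania, 720 units, €163,332.00):
Base rate for H-324 is €3.32/unit.
H-324 has an FTA preferential rate, but origin Orania is not Velia; base rate stands.
Duty = 720 × €3.32 = €2,390.40.
Line 2 (B-556, Velia, 2,051 pairs, €112,148.68):
Base rate for B-556 is 21.5%.
Origin Velia qualifies under the Peleth–Velia agreement and B-556 is covered: preferential rate 14.5% applies instead.
The additional-duty order on B-556 targets Orania, not Velia; it does not apply.
Duty = €112,148.68 × 14.5% = €16,261.56.
Total = €2,390.40 + €16,261.56 = €18,651.96.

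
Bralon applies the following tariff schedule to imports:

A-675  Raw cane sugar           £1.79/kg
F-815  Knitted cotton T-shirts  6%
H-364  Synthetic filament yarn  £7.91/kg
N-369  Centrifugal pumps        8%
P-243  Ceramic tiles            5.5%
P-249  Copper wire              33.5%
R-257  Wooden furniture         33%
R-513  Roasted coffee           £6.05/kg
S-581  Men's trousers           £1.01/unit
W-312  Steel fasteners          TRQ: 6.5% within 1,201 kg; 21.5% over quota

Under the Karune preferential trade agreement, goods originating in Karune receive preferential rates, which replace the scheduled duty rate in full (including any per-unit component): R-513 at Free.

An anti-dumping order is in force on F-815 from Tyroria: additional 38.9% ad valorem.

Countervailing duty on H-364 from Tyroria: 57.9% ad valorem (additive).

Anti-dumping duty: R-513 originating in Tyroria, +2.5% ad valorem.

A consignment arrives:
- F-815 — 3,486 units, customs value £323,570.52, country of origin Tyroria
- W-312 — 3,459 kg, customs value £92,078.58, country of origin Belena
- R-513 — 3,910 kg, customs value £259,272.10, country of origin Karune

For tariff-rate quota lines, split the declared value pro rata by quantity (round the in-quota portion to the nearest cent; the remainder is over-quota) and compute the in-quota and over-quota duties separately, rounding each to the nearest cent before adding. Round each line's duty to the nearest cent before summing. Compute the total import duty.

£160,284.46

Line 1 (F-815, Tyroria, 3,486 units, £323,570.52):
Base rate for F-815 is 6%.
Additional duty on F-815 from Tyroria: +38.9%. Applied ad valorem rate: 6% + 38.9% = 44.9%.
Duty = £323,570.52 × 44.9% = £145,283.16.
Line 2 (W-312, Belena, 3,459 kg, £92,078.58):
Code W-312 is under a tariff-rate quota (threshold 1,201 kg). In-quota: 1,201 kg at 6.5%; over-quota: 2,258 kg at 21.5%.
Pro-rata value split: in-quota = £92,078.58 × 1,201/3,459 = £31,970.62; over-quota = £92,078.58 − £31,970.62 = £60,107.96.
In-quota duty = £31,970.62 × 6.5% = £2,078.09. Over-quota duty = £60,107.96 × 21.5% = £12,923.21.
Line duty = £2,078.09 + £12,923.21 = £15,001.30.
Line 3 (R-513, Karune, 3,910 kg, £259,272.10):
Base rate for R-513 is £6.05/kg.
Origin Karune qualifies under the Bralon–Karune agreement and R-513 is covered: preferential rate Free applies instead.
The additional-duty order on R-513 targets Tyroria, not Karune; it does not apply.
Duty = £259,272.10 × 0% = £0.00.
Total = £145,283.16 + £15,001.30 + £0.00 = £160,284.46.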